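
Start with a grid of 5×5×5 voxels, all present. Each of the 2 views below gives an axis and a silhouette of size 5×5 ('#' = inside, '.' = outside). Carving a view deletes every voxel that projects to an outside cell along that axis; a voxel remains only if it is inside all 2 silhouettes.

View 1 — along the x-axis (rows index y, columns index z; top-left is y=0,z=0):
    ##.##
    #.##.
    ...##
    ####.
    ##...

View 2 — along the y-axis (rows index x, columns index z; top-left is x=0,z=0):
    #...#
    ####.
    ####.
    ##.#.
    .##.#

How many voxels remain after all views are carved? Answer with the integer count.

|visual hull| = 50

initial block: 5^3 = 125
carve view 1 (along x, YZ-mask fill 15/25): 75 voxels remain
carve view 2 (along y, XZ-mask fill 16/25): 50 voxels remain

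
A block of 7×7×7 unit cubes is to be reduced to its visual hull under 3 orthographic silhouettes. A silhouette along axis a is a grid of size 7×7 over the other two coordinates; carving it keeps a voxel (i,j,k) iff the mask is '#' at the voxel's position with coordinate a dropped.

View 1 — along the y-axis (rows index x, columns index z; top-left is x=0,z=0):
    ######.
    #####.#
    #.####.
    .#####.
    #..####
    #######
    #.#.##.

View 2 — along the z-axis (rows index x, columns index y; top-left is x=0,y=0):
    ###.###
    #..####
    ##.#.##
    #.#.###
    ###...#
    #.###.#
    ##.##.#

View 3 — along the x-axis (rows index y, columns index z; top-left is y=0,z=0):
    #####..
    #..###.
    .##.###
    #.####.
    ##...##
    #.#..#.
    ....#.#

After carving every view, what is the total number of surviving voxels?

112 voxels

before carving: 343 voxels (7×7×7)
V1 y: intersect with XZ mask (38 set) -- 266 left
V2 z: intersect with XY mask (35 set) -- 191 left
V3 x: intersect with YZ mask (28 set) -- 112 left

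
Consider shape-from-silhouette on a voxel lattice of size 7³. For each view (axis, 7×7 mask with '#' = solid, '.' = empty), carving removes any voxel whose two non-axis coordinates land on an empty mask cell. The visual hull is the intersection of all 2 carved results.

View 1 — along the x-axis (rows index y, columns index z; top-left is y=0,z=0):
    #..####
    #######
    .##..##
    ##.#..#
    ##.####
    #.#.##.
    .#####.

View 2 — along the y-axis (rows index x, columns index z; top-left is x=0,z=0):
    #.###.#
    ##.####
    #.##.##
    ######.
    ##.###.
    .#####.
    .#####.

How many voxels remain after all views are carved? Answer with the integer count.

|visual hull| = 186

initial block: 7^3 = 343
  1. axis=0 (YZ plane), |mask|=35  ⇒  voxels=245
  2. axis=1 (XZ plane), |mask|=37  ⇒  voxels=186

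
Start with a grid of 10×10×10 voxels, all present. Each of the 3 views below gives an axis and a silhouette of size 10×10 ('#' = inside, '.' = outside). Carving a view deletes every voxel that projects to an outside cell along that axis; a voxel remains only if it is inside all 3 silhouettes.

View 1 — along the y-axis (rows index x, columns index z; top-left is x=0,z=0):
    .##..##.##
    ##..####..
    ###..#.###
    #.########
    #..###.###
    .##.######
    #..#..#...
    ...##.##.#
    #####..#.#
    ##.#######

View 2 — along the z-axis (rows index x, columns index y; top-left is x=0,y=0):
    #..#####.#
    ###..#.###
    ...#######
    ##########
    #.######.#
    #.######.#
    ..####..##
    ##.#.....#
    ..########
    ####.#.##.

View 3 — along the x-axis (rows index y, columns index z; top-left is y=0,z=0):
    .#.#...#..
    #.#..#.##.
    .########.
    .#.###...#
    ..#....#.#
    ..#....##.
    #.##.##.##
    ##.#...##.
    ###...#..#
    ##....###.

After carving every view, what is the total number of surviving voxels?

before carving: 1000 voxels (10×10×10)
[1] y-view keeps 67 columns → grid now 670
[2] z-view keeps 72 columns → grid now 500
[3] x-view keeps 49 columns → grid now 240

remaining voxels: 240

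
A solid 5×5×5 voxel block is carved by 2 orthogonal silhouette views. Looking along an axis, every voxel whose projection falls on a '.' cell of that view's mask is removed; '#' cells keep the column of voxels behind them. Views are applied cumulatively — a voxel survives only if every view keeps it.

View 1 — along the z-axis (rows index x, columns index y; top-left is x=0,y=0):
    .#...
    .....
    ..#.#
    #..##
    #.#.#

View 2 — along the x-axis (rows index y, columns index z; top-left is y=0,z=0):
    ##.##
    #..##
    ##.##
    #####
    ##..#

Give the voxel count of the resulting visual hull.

before carving: 125 voxels (5×5×5)
carve view 1 (along z, XY-mask fill 9/25): 45 voxels remain
carve view 2 (along x, YZ-mask fill 19/25): 33 voxels remain

33 voxels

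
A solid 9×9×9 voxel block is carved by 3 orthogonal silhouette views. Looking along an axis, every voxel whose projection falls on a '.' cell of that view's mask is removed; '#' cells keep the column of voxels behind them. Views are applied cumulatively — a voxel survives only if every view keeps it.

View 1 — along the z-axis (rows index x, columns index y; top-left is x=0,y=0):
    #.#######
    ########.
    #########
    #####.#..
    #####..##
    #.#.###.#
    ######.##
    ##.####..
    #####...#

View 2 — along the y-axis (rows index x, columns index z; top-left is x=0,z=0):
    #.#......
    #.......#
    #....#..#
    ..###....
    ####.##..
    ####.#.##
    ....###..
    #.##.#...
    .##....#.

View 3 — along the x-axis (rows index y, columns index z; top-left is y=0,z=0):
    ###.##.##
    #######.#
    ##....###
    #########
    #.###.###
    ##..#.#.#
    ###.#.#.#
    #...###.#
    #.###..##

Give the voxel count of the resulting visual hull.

voxel count = 168

full grid |V| = 729
after view 1 [z-axis, 64 of 81 cells solid] → remaining = 576
after view 2 [y-axis, 33 of 81 cells solid] → remaining = 227
after view 3 [x-axis, 58 of 81 cells solid] → remaining = 168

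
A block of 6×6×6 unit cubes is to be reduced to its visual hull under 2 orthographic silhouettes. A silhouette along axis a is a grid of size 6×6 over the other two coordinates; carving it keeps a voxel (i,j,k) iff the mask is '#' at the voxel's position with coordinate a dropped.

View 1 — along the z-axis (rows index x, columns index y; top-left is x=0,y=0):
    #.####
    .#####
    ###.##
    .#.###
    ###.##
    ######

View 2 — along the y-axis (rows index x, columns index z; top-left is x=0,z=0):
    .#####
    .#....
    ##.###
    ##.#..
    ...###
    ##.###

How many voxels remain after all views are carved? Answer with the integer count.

|visual hull| = 112

start: 6×6×6 = 216 voxels
[1] z-view keeps 30 columns → grid now 180
[2] y-view keeps 22 columns → grid now 112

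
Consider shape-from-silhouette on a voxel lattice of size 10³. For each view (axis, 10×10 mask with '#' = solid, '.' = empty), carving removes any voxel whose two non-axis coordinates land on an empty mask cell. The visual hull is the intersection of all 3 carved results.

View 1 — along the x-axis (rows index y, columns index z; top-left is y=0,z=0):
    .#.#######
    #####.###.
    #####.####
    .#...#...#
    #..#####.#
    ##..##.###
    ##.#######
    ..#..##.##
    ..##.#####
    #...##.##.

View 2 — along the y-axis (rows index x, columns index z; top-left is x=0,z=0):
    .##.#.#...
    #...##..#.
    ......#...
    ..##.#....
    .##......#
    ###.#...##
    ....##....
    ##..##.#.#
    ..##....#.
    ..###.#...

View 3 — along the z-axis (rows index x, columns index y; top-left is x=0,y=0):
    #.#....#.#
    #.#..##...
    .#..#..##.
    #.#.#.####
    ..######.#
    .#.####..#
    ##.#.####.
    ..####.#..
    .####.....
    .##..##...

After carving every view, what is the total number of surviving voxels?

127 voxels

initial block: 10^3 = 1000
V1 x: intersect with YZ mask (68 set) -- 680 left
V2 y: intersect with XZ mask (36 set) -- 235 left
V3 z: intersect with XY mask (52 set) -- 127 left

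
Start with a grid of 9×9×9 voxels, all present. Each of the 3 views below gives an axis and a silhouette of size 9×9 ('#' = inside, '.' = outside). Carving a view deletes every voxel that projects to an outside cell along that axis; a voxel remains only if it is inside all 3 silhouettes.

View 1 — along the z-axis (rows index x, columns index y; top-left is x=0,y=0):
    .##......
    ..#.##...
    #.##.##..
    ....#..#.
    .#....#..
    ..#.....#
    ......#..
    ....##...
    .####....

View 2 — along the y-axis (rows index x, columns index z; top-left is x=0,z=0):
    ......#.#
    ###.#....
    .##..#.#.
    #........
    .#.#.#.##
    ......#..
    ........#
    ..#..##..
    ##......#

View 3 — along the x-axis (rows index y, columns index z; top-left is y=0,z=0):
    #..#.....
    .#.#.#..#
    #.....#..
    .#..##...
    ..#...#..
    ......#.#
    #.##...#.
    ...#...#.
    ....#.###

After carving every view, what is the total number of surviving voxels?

voxel count = 23

start: 9×9×9 = 729 voxels
  1. axis=2 (XY plane), |mask|=23  ⇒  voxels=207
  2. axis=1 (XZ plane), |mask|=24  ⇒  voxels=69
  3. axis=0 (YZ plane), |mask|=25  ⇒  voxels=23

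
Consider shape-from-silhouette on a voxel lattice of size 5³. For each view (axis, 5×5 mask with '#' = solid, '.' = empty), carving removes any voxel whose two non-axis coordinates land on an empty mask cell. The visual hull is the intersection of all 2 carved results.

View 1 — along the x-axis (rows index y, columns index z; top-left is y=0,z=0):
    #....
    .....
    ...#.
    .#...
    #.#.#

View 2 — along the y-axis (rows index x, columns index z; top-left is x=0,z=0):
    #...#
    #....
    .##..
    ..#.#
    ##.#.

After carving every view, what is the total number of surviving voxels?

before carving: 125 voxels (5×5×5)
after view 1 [x-axis, 6 of 25 cells solid] → remaining = 30
after view 2 [y-axis, 10 of 25 cells solid] → remaining = 13

voxel count = 13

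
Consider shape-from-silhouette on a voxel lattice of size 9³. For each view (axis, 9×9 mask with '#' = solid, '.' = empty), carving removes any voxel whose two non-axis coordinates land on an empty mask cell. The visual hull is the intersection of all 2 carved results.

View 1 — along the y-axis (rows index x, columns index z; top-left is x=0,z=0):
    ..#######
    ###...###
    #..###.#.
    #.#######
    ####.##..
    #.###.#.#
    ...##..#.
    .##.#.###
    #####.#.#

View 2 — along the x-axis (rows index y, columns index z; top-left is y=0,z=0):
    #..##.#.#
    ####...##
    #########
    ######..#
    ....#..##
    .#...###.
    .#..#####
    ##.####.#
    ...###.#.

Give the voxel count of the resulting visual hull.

full grid |V| = 729
[1] y-view keeps 54 columns → grid now 486
[2] x-view keeps 51 columns → grid now 303

303 voxels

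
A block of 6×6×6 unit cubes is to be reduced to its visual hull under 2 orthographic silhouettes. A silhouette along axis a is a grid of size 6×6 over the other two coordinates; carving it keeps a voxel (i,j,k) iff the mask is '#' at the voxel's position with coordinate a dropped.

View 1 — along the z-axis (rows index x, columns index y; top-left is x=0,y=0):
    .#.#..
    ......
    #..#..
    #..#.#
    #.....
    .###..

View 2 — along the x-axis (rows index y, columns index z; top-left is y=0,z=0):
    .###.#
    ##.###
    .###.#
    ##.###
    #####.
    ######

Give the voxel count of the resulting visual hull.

start: 6×6×6 = 216 voxels
step 1: project along z, AND mask (11/36) → |grid| = 66
step 2: project along x, AND mask (29/36) → |grid| = 52

remaining voxels: 52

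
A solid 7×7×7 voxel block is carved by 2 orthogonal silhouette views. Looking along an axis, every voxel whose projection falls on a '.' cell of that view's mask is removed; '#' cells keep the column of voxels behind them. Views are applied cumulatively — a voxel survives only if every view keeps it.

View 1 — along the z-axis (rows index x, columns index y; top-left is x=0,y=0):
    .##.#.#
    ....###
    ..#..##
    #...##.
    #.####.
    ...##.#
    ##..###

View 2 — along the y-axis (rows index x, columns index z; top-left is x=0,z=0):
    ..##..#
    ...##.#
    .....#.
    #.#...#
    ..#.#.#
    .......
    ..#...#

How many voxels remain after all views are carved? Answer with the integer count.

initial block: 7^3 = 343
step 1: project along z, AND mask (26/49) → |grid| = 182
step 2: project along y, AND mask (15/49) → |grid| = 58

voxel count = 58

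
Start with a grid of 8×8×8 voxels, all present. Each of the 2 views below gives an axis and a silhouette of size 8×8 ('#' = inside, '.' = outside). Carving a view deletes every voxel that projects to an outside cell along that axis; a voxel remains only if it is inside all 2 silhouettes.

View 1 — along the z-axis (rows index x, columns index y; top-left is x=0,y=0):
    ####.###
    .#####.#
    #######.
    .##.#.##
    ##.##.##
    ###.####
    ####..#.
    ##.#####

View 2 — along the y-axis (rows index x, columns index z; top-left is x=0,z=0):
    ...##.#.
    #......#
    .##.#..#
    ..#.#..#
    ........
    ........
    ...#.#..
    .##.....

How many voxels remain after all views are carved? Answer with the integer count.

remaining voxels: 100

initial block: 8^3 = 512
carve view 1 (along z, XY-mask fill 50/64): 400 voxels remain
carve view 2 (along y, XZ-mask fill 16/64): 100 voxels remain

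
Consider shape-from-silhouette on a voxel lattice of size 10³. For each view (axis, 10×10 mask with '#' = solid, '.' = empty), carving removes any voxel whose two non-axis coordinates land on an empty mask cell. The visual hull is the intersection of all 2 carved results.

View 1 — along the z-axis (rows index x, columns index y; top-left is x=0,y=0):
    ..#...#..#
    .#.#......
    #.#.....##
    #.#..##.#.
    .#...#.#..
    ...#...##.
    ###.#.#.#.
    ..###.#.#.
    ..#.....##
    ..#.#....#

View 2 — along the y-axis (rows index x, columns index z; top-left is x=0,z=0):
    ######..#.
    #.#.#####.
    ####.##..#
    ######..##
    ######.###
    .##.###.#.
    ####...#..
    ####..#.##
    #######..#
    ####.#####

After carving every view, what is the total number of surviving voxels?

initial block: 10^3 = 1000
after view 1 [z-axis, 37 of 100 cells solid] → remaining = 370
after view 2 [y-axis, 73 of 100 cells solid] → remaining = 264

264 voxels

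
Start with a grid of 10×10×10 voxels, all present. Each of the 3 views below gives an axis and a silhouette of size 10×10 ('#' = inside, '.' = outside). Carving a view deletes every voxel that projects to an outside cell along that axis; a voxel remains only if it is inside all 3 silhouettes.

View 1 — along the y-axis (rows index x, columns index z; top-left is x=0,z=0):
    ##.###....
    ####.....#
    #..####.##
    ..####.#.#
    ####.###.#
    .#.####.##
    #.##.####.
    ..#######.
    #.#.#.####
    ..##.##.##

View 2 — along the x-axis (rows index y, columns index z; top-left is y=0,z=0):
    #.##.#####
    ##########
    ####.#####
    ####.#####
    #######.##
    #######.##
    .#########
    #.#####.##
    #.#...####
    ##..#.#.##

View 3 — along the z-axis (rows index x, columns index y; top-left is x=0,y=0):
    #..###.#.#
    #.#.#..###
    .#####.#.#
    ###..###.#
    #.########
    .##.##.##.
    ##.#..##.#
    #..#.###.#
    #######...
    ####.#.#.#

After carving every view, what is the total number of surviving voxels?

remaining voxels: 374

start: 10×10×10 = 1000 voxels
carve view 1 (along y, XZ-mask fill 65/100): 650 voxels remain
carve view 2 (along x, YZ-mask fill 83/100): 547 voxels remain
carve view 3 (along z, XY-mask fill 67/100): 374 voxels remain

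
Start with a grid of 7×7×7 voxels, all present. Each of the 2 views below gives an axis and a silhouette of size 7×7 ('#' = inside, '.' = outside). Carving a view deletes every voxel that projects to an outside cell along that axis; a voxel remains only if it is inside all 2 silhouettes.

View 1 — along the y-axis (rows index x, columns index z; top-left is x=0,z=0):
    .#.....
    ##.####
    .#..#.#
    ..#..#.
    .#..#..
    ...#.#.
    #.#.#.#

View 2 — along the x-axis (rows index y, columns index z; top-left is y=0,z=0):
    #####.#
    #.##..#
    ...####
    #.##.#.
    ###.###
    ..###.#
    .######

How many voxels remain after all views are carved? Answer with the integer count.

voxel count = 94

initial block: 7^3 = 343
[1] y-view keeps 20 columns → grid now 140
[2] x-view keeps 34 columns → grid now 94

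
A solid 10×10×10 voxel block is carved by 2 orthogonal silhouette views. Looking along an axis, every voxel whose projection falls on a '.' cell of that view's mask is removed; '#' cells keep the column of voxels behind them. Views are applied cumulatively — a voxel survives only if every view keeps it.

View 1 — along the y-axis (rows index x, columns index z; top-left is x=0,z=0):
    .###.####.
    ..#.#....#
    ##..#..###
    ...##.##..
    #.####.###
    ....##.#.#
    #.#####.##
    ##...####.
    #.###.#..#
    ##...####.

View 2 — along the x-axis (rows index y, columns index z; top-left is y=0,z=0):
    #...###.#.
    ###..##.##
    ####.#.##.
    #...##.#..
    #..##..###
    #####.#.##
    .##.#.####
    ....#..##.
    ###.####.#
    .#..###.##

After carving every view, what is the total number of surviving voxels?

remaining voxels: 360

start: 10×10×10 = 1000 voxels
after view 1 [y-axis, 58 of 100 cells solid] → remaining = 580
after view 2 [x-axis, 61 of 100 cells solid] → remaining = 360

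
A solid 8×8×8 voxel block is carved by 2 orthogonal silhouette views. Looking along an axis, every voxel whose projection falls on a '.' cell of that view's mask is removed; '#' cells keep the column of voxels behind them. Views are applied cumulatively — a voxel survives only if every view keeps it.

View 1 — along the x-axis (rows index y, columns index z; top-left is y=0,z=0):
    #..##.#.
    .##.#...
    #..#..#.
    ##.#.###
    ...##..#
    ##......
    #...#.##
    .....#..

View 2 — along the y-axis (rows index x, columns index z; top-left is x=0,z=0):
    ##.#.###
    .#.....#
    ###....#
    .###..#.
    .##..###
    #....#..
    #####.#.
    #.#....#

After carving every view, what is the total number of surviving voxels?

remaining voxels: 101

start: 8×8×8 = 512 voxels
[1] x-view keeps 26 columns → grid now 208
[2] y-view keeps 32 columns → grid now 101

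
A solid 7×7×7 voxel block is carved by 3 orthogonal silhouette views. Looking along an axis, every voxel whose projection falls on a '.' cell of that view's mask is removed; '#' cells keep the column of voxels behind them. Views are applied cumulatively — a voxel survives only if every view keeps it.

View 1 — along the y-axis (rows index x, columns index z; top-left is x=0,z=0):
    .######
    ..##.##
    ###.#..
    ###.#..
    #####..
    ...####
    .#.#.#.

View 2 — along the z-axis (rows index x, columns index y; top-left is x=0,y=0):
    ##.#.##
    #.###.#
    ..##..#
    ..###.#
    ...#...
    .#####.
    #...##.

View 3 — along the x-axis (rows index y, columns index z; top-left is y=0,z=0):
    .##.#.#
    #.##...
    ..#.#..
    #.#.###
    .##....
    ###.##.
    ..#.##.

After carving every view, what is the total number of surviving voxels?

voxel count = 56

full grid |V| = 343
  1. axis=1 (XZ plane), |mask|=30  ⇒  voxels=210
  2. axis=2 (XY plane), |mask|=26  ⇒  voxels=112
  3. axis=0 (YZ plane), |mask|=24  ⇒  voxels=56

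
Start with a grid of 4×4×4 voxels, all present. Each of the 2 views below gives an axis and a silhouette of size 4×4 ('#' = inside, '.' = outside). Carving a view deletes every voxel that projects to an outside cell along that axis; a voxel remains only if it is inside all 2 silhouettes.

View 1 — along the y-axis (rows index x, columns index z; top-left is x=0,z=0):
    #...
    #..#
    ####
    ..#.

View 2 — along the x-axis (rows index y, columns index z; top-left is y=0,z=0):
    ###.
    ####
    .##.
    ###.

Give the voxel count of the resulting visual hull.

start: 4×4×4 = 64 voxels
[1] y-view keeps 8 columns → grid now 32
[2] x-view keeps 12 columns → grid now 23

23 voxels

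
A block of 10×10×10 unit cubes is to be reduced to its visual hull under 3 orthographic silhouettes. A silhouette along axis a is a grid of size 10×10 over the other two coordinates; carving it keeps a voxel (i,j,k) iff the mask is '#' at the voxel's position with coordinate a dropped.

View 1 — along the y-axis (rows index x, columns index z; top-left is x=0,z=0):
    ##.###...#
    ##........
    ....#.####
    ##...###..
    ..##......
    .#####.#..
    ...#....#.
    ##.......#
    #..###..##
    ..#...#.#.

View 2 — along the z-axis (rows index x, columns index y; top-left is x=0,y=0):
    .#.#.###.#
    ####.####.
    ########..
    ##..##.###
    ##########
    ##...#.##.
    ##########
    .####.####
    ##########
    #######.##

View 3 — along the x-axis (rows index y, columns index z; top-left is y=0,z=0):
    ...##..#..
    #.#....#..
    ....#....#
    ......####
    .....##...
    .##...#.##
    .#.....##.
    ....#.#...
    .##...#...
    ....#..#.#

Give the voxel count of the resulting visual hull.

start: 10×10×10 = 1000 voxels
[1] y-view keeps 40 columns → grid now 400
[2] z-view keeps 81 columns → grid now 308
[3] x-view keeps 30 columns → grid now 88

remaining voxels: 88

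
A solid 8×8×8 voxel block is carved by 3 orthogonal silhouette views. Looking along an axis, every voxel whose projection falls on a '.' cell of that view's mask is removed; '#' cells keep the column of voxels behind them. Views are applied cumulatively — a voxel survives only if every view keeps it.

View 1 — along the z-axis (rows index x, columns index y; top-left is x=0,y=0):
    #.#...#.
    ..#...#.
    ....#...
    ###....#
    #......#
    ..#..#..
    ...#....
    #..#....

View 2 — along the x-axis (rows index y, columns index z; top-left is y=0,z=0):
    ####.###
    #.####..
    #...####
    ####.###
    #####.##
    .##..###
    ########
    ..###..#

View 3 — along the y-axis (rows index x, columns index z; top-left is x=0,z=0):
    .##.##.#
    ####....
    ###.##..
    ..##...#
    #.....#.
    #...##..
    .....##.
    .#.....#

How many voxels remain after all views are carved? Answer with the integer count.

before carving: 512 voxels (8×8×8)
V1 z: intersect with XY mask (17 set) -- 136 left
V2 x: intersect with YZ mask (48 set) -- 103 left
V3 y: intersect with XZ mask (26 set) -- 42 left

42 voxels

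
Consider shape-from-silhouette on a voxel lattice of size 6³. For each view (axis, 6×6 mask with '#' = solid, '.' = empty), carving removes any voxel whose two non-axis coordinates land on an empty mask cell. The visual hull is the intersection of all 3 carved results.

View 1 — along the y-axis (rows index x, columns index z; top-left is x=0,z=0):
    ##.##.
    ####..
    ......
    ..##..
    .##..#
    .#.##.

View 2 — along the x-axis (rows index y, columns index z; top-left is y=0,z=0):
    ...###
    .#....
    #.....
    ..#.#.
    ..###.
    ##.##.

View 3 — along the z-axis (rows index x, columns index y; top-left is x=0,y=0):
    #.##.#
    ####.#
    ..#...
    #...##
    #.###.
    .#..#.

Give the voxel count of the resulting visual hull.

remaining voxels: 25

start: 6×6×6 = 216 voxels
  1. axis=1 (XZ plane), |mask|=16  ⇒  voxels=96
  2. axis=0 (YZ plane), |mask|=14  ⇒  voxels=39
  3. axis=2 (XY plane), |mask|=19  ⇒  voxels=25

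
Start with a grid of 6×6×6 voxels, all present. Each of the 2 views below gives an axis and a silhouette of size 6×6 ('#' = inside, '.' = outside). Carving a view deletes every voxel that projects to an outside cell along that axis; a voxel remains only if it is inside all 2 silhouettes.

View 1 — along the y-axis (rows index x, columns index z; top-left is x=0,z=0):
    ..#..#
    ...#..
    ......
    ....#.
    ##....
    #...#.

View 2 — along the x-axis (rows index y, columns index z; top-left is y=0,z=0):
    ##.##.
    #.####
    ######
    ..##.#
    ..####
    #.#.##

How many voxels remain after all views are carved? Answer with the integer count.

|visual hull| = 35

before carving: 216 voxels (6×6×6)
  1. axis=1 (XZ plane), |mask|=8  ⇒  voxels=48
  2. axis=0 (YZ plane), |mask|=26  ⇒  voxels=35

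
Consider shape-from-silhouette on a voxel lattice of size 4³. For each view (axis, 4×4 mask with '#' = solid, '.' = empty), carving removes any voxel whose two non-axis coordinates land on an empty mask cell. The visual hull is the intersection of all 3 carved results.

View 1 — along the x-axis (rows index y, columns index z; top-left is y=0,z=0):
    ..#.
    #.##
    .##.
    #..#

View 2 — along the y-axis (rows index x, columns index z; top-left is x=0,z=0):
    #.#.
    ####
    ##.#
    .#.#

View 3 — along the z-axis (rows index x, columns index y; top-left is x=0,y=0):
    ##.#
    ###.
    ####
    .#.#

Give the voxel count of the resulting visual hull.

voxel count = 17

full grid |V| = 64
  1. axis=0 (YZ plane), |mask|=8  ⇒  voxels=32
  2. axis=1 (XZ plane), |mask|=11  ⇒  voxels=21
  3. axis=2 (XY plane), |mask|=12  ⇒  voxels=17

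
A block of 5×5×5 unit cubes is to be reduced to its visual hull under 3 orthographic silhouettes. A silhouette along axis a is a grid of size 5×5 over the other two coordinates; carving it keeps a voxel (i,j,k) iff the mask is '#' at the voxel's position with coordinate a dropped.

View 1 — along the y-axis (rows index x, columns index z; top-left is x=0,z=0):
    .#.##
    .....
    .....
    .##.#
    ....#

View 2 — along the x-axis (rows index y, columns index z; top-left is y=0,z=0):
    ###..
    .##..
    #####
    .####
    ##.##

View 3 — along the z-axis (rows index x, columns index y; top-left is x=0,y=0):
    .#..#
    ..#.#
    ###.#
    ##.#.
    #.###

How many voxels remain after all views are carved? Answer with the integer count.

full grid |V| = 125
after view 1 [y-axis, 7 of 25 cells solid] → remaining = 35
after view 2 [x-axis, 18 of 25 cells solid] → remaining = 26
after view 3 [z-axis, 15 of 25 cells solid] → remaining = 14

voxel count = 14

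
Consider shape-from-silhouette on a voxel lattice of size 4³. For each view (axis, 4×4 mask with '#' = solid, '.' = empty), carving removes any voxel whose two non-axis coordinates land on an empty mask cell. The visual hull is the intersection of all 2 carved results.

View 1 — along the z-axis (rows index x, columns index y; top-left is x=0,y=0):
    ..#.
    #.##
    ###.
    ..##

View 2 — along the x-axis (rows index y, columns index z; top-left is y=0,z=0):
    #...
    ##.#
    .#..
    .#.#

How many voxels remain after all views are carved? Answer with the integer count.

|visual hull| = 13

initial block: 4^3 = 64
carve view 1 (along z, XY-mask fill 9/16): 36 voxels remain
carve view 2 (along x, YZ-mask fill 7/16): 13 voxels remain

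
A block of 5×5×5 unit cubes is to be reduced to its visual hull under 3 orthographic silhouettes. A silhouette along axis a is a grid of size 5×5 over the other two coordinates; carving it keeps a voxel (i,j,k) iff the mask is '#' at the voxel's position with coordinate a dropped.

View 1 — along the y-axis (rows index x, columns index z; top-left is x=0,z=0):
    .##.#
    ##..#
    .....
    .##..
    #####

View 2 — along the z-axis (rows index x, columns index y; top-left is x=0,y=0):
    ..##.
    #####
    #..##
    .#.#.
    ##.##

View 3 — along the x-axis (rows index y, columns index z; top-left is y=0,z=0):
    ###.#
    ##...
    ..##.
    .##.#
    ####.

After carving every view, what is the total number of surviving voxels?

initial block: 5^3 = 125
V1 y: intersect with XZ mask (13 set) -- 65 left
V2 z: intersect with XY mask (16 set) -- 45 left
V3 x: intersect with YZ mask (15 set) -- 29 left

|visual hull| = 29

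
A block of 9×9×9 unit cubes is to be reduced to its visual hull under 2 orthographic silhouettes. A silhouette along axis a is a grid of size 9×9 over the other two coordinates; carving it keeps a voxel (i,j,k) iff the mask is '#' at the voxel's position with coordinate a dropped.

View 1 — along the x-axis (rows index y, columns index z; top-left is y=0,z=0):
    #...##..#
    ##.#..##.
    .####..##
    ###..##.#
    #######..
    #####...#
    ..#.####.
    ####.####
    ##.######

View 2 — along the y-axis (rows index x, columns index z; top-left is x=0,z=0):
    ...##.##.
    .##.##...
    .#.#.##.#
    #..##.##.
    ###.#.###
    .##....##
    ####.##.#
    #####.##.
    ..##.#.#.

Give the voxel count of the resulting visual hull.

|visual hull| = 286

start: 9×9×9 = 729 voxels
after view 1 [x-axis, 55 of 81 cells solid] → remaining = 495
after view 2 [y-axis, 47 of 81 cells solid] → remaining = 286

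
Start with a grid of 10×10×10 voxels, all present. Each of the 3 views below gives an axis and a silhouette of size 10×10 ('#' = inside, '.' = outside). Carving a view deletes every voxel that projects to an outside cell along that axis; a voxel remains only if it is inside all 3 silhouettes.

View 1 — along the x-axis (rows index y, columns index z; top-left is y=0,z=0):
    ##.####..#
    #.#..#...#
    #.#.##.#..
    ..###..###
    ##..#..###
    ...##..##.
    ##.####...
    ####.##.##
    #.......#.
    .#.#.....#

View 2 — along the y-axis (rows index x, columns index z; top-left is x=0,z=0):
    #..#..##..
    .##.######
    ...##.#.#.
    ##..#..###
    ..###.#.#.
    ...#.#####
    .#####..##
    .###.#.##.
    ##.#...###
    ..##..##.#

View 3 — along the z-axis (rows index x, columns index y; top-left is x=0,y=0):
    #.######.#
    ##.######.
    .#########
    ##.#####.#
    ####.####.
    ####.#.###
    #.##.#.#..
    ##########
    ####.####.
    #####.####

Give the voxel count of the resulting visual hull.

remaining voxels: 236

initial block: 10^3 = 1000
  1. axis=0 (YZ plane), |mask|=51  ⇒  voxels=510
  2. axis=1 (XZ plane), |mask|=57  ⇒  voxels=286
  3. axis=2 (XY plane), |mask|=81  ⇒  voxels=236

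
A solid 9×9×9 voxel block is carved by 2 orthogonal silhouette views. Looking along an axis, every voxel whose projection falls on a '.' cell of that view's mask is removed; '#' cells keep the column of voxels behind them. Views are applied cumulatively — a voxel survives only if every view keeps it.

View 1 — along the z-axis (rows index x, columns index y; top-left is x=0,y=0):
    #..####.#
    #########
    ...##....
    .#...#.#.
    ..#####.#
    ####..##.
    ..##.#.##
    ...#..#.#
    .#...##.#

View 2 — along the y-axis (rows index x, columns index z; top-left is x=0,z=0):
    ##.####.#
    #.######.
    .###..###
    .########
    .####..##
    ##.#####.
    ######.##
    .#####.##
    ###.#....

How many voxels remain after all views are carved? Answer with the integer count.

296 voxels

start: 9×9×9 = 729 voxels
[1] z-view keeps 44 columns → grid now 396
[2] y-view keeps 60 columns → grid now 296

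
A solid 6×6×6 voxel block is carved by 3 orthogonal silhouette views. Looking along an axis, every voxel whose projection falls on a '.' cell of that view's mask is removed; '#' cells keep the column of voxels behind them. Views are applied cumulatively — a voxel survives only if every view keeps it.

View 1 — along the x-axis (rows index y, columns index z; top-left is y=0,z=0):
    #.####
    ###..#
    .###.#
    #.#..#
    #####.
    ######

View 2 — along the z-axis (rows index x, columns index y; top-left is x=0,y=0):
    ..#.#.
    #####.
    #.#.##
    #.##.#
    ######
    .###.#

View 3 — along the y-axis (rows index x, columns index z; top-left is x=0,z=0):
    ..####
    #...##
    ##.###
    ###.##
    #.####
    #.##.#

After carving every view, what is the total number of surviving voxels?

voxel count = 83

full grid |V| = 216
V1 x: intersect with YZ mask (27 set) -- 162 left
V2 z: intersect with XY mask (25 set) -- 112 left
V3 y: intersect with XZ mask (26 set) -- 83 left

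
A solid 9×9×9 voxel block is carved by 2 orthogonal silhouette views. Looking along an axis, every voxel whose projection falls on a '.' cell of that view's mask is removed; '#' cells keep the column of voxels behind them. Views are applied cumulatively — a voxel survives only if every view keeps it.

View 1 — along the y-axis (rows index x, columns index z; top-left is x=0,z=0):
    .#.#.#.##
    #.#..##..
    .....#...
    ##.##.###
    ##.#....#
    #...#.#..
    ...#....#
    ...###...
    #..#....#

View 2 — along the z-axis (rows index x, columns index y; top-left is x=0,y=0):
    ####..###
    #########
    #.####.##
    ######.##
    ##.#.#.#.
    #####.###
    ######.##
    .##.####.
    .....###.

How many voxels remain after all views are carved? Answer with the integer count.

full grid |V| = 729
  1. axis=1 (XZ plane), |mask|=32  ⇒  voxels=288
  2. axis=2 (XY plane), |mask|=61  ⇒  voxels=221

221 voxels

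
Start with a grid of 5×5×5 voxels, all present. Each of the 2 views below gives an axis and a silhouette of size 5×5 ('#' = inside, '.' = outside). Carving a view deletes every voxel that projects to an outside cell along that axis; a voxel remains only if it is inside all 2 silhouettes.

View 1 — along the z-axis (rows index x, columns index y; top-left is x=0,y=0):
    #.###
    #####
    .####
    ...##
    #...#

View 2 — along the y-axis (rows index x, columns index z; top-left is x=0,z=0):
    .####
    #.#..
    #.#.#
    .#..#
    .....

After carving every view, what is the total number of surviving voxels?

remaining voxels: 42

initial block: 5^3 = 125
[1] z-view keeps 17 columns → grid now 85
[2] y-view keeps 11 columns → grid now 42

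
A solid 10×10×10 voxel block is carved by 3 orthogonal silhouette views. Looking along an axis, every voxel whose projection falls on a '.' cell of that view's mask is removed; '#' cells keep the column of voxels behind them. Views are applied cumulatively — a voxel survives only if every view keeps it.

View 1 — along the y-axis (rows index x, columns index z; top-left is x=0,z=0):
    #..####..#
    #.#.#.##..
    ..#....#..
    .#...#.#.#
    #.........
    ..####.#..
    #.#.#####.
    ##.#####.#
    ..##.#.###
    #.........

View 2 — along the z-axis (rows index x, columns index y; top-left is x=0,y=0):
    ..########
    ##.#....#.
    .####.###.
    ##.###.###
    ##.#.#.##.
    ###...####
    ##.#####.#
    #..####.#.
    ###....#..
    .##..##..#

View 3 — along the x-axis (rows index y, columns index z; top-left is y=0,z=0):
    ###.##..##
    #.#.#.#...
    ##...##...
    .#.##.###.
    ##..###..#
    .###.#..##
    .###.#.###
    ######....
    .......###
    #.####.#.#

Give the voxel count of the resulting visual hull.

full grid |V| = 1000
[1] y-view keeps 45 columns → grid now 450
[2] z-view keeps 63 columns → grid now 288
[3] x-view keeps 56 columns → grid now 157

voxel count = 157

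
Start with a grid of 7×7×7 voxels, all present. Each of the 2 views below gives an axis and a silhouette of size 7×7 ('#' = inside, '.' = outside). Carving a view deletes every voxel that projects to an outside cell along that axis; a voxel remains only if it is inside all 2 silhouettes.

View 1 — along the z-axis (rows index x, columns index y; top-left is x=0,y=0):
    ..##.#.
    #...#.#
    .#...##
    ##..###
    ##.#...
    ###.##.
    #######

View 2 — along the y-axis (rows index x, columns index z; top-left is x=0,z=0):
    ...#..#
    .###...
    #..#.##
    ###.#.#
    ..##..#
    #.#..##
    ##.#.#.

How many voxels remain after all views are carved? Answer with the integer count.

|visual hull| = 109

start: 7×7×7 = 343 voxels
V1 z: intersect with XY mask (29 set) -- 203 left
V2 y: intersect with XZ mask (25 set) -- 109 left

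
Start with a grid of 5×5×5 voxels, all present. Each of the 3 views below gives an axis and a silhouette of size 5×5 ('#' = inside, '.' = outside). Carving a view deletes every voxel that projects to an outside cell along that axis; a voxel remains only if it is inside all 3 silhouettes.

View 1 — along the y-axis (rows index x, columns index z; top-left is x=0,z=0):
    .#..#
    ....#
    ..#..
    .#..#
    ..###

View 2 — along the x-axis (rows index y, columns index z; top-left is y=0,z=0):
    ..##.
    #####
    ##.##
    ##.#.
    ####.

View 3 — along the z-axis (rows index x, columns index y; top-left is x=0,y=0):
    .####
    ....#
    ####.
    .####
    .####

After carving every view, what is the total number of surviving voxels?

22 voxels

full grid |V| = 125
V1 y: intersect with XZ mask (9 set) -- 45 left
V2 x: intersect with YZ mask (18 set) -- 27 left
V3 z: intersect with XY mask (17 set) -- 22 left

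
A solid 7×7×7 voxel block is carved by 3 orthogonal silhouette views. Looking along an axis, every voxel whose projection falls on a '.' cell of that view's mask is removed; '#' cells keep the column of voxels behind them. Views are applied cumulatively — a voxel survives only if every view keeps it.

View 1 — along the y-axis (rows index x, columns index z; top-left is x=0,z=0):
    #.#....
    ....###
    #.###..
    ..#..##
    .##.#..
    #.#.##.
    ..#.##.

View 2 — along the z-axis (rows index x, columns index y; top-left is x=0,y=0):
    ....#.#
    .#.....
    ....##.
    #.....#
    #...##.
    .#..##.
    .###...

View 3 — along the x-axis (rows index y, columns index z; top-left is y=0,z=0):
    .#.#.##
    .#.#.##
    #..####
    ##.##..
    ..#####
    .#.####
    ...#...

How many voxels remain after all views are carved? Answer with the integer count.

full grid |V| = 343
step 1: project along y, AND mask (22/49) → |grid| = 154
step 2: project along z, AND mask (16/49) → |grid| = 51
step 3: project along x, AND mask (28/49) → |grid| = 25

|visual hull| = 25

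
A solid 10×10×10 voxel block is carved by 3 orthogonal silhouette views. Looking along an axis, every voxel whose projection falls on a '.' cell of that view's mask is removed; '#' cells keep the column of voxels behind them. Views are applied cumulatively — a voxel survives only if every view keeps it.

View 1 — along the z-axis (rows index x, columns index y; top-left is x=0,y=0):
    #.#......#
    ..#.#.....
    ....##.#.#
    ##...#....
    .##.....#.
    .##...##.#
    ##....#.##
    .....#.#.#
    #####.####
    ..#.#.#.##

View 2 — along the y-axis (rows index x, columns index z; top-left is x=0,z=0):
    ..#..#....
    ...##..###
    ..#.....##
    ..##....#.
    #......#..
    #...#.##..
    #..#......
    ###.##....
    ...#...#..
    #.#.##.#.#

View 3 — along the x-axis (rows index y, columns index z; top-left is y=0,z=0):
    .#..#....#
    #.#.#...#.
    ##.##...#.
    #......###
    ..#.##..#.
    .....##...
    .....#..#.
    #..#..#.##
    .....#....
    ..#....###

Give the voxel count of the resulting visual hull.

start: 10×10×10 = 1000 voxels
[1] z-view keeps 42 columns → grid now 420
[2] y-view keeps 34 columns → grid now 136
[3] x-view keeps 34 columns → grid now 42

voxel count = 42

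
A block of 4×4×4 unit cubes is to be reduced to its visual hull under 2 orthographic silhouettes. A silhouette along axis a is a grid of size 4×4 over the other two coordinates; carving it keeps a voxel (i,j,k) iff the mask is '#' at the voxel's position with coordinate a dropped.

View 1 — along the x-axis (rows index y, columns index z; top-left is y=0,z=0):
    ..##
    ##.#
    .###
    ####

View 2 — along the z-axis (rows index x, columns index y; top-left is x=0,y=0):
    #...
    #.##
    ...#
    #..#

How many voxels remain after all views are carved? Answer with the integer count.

before carving: 64 voxels (4×4×4)
after view 1 [x-axis, 12 of 16 cells solid] → remaining = 48
after view 2 [z-axis, 7 of 16 cells solid] → remaining = 21

remaining voxels: 21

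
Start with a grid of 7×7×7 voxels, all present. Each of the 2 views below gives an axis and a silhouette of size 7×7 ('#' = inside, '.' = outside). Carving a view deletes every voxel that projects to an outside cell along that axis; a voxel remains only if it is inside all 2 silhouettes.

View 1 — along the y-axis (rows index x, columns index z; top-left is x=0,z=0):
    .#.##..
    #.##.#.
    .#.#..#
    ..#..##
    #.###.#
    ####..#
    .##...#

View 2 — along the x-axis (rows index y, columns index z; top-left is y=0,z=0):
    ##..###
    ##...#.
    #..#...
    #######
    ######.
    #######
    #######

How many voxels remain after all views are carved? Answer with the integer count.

initial block: 7^3 = 343
carve view 1 (along y, XZ-mask fill 26/49): 182 voxels remain
carve view 2 (along x, YZ-mask fill 37/49): 132 voxels remain

132 voxels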